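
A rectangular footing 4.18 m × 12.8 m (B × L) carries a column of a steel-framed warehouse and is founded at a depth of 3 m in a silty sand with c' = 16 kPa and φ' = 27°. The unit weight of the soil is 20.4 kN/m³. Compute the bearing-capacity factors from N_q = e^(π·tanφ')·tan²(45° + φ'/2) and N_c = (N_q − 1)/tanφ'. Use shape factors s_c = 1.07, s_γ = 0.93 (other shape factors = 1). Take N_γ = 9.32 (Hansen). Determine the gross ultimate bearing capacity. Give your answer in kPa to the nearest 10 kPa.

q_ult ≈ 1590 kPa

tan27° = 0.5095, so N_q = e^(π×0.5095)·tan²(58.5°) = 4.957 × 2.663 = 13.2.
N_c = (13.2 − 1)/tan27° = 23.94.
q = γ·D_f = 20.4 × 3 = 61.2 kPa.
c·N_c·s_c = 16 × 23.942 × 1.07 = 409.89 kPa
q·N_q = 61.2 × 13.199 = 807.79 kPa
0.5·γ·B·N_γ·s_γ = 0.5 × 20.4 × 4.18 × 9.32 × 0.93 = 369.55 kPa
q_ult = 409.89 + 807.79 + 369.55 = 1587.2 kPa.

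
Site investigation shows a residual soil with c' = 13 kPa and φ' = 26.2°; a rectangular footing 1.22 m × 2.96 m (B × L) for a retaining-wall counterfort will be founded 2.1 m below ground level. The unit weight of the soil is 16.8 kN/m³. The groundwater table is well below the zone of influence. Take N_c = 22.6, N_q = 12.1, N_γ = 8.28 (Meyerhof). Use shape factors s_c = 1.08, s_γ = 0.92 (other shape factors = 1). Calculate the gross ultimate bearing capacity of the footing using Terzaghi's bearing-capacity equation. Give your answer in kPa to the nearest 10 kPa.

Effective surcharge at the founding depth q = γ·D_f = 16.8 × 2.1 = 35.28 kPa.
q_ult = c·N_c·s_c + q·N_q + 0.5·γ·B·N_γ·s_γ
     = 13 × 22.6 × 1.08 + 35.28 × 12.1 + 0.5 × 16.8 × 1.22 × 8.28 × 0.92
     = 317.3 + 426.89 + 78.065 = 822.26 kPa.

q_ult ≈ 820 kPa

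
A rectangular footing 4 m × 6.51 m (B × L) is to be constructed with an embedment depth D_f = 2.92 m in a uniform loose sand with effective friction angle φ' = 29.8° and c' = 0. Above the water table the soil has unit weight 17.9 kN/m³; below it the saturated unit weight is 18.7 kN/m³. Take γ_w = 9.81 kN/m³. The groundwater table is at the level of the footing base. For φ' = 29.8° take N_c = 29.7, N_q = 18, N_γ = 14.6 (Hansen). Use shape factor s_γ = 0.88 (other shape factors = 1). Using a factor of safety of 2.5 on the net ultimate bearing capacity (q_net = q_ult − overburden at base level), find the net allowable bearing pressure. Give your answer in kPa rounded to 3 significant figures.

q_all(net) ≈ 447 kPa

q = γ·D_f = 17.9 × 2.92 = 52.268 kPa.
For the ½γBN_γ term take γ' = 18.7 − 9.81 = 8.89 kN/m³ (soil below base is submerged).
q·N_q = 52.268 × 18 = 940.82 kPa
0.5·γ·B·N_γ·s_γ = 0.5 × 8.89 × 4 × 14.6 × 0.88 = 228.44 kPa
q_ult = 940.82 + 228.44 = 1169.3 kPa.
q_net = 1169.3 − 52.268 = 1117 kPa.
q_all(net) = 1117 / 2.5 = 446.8 kPa.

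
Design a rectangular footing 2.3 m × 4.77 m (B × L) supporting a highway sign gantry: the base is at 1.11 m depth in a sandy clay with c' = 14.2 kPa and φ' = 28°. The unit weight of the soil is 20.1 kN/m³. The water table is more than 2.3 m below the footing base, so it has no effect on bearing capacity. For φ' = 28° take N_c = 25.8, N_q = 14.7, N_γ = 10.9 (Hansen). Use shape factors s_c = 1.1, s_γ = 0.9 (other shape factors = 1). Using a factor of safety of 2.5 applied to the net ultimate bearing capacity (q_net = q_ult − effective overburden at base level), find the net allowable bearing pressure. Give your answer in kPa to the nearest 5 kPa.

q = γ·D_f = 20.1 × 1.11 = 22.311 kPa.
c·N_c·s_c = 14.2 × 25.8 × 1.1 = 403 kPa
q·N_q = 22.311 × 14.7 = 327.97 kPa
0.5·γ·B·N_γ·s_γ = 0.5 × 20.1 × 2.3 × 10.9 × 0.9 = 226.76 kPa
q_ult = 403 + 327.97 + 226.76 = 957.73 kPa.
Net ultimate: q_net = 957.73 − 22.311 = 935.41 kPa.
q_all(net) = 935.41 / 2.5 = 374.17 kPa.

q_all(net) ≈ 375 kPa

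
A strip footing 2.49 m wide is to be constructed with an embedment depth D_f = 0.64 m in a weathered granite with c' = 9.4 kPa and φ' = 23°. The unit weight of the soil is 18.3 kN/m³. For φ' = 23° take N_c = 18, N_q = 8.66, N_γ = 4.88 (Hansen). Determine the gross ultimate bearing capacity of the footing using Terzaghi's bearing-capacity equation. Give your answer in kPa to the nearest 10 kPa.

Overburden at base level: q = 18.3 × 0.64 = 11.712 kPa.
Cohesion term c·N_c = 9.4 × 18 = 169.2 kPa; surcharge term q·N_q = 11.712 × 8.66 = 101.43 kPa; self-weight term 0.5·γ·B·N_γ = 0.5 × 18.3 × 2.49 × 4.88 = 111.18 kPa.
q_ult = 169.2 + 101.43 + 111.18 = 381.81 kPa.

q_ult ≈ 380 kPa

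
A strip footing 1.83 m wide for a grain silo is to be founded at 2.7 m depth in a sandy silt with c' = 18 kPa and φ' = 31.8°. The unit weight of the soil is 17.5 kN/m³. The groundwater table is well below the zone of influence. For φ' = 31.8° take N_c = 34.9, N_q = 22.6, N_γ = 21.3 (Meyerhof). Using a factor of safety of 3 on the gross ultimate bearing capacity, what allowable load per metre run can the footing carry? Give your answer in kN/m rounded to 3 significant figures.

≈ 1240 kN/m

q = γ·D_f = 17.5 × 2.7 = 47.25 kPa.
c·N_c = 18 × 34.9 = 628.2 kPa
q·N_q = 47.25 × 22.6 = 1067.9 kPa
0.5·γ·B·N_γ = 0.5 × 17.5 × 1.83 × 21.3 = 341.07 kPa
q_ult = 628.2 + 1067.9 + 341.07 = 2037.1 kPa.
Gross allowable pressure q_all = 2037.1 / 3 = 679.04 kPa.
Allowable wall load = q_all × B = 679.04 × 1.83 = 1242.6 kN per metre run.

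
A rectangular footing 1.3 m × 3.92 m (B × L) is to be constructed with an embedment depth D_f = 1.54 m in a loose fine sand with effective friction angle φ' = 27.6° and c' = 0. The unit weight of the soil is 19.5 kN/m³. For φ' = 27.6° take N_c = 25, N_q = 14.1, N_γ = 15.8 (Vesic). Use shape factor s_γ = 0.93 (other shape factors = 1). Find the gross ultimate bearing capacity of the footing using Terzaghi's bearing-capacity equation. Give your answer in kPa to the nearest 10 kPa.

q_ult ≈ 610 kPa

q = γ·D_f = 19.5 × 1.54 = 30.03 kPa.
q·N_q = 30.03 × 14.1 = 423.42 kPa
0.5·γ·B·N_γ·s_γ = 0.5 × 19.5 × 1.3 × 15.8 × 0.93 = 186.25 kPa
q_ult = 423.42 + 186.25 = 609.67 kPa.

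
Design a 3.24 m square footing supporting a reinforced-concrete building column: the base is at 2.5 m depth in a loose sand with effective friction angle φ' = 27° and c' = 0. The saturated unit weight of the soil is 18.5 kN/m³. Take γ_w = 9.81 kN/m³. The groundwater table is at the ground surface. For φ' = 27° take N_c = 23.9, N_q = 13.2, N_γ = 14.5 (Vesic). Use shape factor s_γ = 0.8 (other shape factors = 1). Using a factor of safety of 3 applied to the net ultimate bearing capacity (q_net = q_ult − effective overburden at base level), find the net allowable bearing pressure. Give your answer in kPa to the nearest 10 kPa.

Water table at ground surface, so effective unit weight γ' = 18.5 − 9.81 = 8.69 kN/m³ is used throughout; overburden q = 8.69 × 2.5 = 21.725 kPa; the same γ' applies in the ½γBN_γ term.
Surcharge term q·N_q = 21.725 × 13.2 = 286.77 kPa; self-weight term 0.5·γ·B·N_γ·s_γ = 0.5 × 8.69 × 3.24 × 14.5 × 0.8 = 163.3 kPa.
q_ult = 286.77 + 163.3 = 450.07 kPa.
Net ultimate: q_net = 450.07 − 21.725 = 428.35 kPa.
q_all(net) = 428.35 / 3 = 142.78 kPa.

q_all(net) ≈ 140 kPa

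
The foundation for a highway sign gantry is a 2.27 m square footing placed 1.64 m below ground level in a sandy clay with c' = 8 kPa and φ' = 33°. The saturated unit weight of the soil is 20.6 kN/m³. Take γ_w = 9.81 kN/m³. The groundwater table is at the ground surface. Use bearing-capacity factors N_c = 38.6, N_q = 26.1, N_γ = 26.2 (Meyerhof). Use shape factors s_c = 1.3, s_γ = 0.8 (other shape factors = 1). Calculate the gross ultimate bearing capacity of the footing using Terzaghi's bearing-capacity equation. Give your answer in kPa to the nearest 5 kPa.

q_ult ≈ 1120 kPa

Water table at ground surface, so effective unit weight γ' = 20.6 − 9.81 = 10.79 kN/m³ is used throughout; overburden q = 10.79 × 1.64 = 17.696 kPa; the same γ' applies in the ½γBN_γ term.
Cohesion term c·N_c·s_c = 8 × 38.6 × 1.3 = 401.44 kPa; surcharge term q·N_q = 17.696 × 26.1 = 461.86 kPa; self-weight term 0.5·γ·B·N_γ·s_γ = 0.5 × 10.79 × 2.27 × 26.2 × 0.8 = 256.69 kPa.
q_ult = 401.44 + 461.86 + 256.69 = 1120 kPa.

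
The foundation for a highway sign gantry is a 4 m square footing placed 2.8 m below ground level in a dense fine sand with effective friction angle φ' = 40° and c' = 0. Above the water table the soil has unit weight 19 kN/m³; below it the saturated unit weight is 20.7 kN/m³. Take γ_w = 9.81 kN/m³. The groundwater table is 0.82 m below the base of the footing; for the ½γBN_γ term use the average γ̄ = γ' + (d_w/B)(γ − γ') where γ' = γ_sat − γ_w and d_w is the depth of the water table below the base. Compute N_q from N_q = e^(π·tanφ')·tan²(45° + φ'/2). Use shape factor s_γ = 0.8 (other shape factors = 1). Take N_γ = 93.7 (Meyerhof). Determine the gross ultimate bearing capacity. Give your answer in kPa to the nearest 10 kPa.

tan40° = 0.8391, so N_q = e^(π×0.8391)·tan²(65°) = 13.959 × 4.599 = 64.2.
q = γ·D_f = 19 × 2.8 = 53.2 kPa.
γ' = 10.89 kN/m³; averaging over the depth B below the base, γ̄ = γ' + (d_w/B)(γ − γ') = 12.553 kN/m³.
q·N_q = 53.2 × 64.195 = 3415.2 kPa
0.5·γ·B·N_γ·s_γ = 0.5 × 12.553 × 4 × 93.7 × 0.8 = 1881.9 kPa
q_ult = 3415.2 + 1881.9 = 5297.1 kPa.

q_ult ≈ 5300 kPa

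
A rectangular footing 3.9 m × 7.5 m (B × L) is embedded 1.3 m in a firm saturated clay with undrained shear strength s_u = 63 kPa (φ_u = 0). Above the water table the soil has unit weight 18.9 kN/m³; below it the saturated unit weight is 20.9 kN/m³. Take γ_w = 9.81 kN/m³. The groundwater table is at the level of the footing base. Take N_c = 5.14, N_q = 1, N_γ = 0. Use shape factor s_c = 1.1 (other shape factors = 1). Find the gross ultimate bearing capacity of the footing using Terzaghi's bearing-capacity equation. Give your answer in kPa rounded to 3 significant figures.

Effective surcharge at the founding depth q = γ·D_f = 18.9 × 1.3 = 24.57 kPa.
q_ult = c·N_c·s_c + q·N_q
     = 63 × 5.14 × 1.1 + 24.57 × 1
     = 356.2 + 24.57 = 380.77 kPa.

q_ult ≈ 381 kPa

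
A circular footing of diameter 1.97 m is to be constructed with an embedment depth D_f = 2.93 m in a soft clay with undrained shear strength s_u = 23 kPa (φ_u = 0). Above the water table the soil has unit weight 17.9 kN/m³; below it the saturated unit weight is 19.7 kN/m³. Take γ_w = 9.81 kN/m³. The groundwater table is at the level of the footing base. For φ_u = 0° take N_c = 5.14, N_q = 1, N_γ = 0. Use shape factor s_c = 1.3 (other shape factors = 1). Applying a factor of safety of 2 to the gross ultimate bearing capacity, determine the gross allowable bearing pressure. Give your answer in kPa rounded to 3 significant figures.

q_all ≈ 103 kPa

Overburden at base level: q = 17.9 × 2.93 = 52.447 kPa.
Cohesion term c·N_c·s_c = 23 × 5.14 × 1.3 = 153.69 kPa; surcharge term q·N_q = 52.447 × 1 = 52.447 kPa.
q_ult = 153.69 + 52.447 = 206.13 kPa.
q_all = q_ult / FS = 206.13 / 2 = 103.07 kPa.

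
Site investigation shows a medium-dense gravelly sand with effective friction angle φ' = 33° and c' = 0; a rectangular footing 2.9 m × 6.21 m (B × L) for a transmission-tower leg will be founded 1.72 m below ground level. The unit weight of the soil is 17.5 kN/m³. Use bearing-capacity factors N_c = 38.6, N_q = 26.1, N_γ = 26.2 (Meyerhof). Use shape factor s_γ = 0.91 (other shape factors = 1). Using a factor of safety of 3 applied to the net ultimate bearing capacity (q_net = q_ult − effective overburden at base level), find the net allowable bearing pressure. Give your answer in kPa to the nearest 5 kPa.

Overburden at base level: q = 17.5 × 1.72 = 30.1 kPa.
Surcharge term q·N_q = 30.1 × 26.1 = 785.61 kPa; self-weight term 0.5·γ·B·N_γ·s_γ = 0.5 × 17.5 × 2.9 × 26.2 × 0.91 = 604.99 kPa.
q_ult = 785.61 + 604.99 = 1390.6 kPa.
Net ultimate: q_net = 1390.6 − 30.1 = 1360.5 kPa.
q_all(net) = 1360.5 / 3 = 453.5 kPa.

q_all(net) ≈ 455 kPa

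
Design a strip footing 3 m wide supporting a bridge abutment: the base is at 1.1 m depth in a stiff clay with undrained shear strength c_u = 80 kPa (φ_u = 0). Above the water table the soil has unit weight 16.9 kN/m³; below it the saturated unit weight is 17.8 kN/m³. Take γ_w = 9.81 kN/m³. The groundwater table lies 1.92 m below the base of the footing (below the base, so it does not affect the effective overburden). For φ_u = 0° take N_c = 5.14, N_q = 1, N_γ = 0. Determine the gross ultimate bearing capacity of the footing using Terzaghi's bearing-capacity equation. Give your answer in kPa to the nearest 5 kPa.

q_ult ≈ 430 kPa

Overburden at base level: q = 16.9 × 1.1 = 18.59 kPa.
Cohesion term c·N_c = 80 × 5.14 = 411.2 kPa; surcharge term q·N_q = 18.59 × 1 = 18.59 kPa.
q_ult = 411.2 + 18.59 = 429.79 kPa.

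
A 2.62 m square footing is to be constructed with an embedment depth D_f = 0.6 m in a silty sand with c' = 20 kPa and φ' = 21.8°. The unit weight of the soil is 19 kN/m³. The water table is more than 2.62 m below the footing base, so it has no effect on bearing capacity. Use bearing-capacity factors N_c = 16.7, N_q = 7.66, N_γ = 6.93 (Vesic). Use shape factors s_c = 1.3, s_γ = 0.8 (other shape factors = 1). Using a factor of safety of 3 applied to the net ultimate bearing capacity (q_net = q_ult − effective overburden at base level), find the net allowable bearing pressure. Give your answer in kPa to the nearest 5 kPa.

q_all(net) ≈ 215 kPa

Effective surcharge at the founding depth q = γ·D_f = 19 × 0.6 = 11.4 kPa.
q_ult = c·N_c·s_c + q·N_q + 0.5·γ·B·N_γ·s_γ
     = 20 × 16.7 × 1.3 + 11.4 × 7.66 + 0.5 × 19 × 2.62 × 6.93 × 0.8
     = 434.2 + 87.324 + 137.99 = 659.51 kPa.
Net ultimate: q_net = 659.51 − 11.4 = 648.11 kPa.
q_all(net) = 648.11 / 3 = 216.04 kPa.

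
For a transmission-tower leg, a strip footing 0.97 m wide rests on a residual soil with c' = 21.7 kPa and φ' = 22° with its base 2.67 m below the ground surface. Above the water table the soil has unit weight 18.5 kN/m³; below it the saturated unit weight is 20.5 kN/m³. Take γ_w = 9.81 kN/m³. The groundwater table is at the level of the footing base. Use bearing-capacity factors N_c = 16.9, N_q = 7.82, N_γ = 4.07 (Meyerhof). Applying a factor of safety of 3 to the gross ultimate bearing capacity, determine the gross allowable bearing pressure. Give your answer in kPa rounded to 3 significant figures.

q = γ·D_f = 18.5 × 2.67 = 49.395 kPa.
For the ½γBN_γ term take γ' = 20.5 − 9.81 = 10.69 kN/m³ (soil below base is submerged).
c·N_c = 21.7 × 16.9 = 366.73 kPa
q·N_q = 49.395 × 7.82 = 386.27 kPa
0.5·γ·B·N_γ = 0.5 × 10.69 × 0.97 × 4.07 = 21.102 kPa
q_ult = 366.73 + 386.27 + 21.102 = 774.1 kPa.
q_all = q_ult / FS = 774.1 / 3 = 258.03 kPa.

q_all ≈ 258 kPa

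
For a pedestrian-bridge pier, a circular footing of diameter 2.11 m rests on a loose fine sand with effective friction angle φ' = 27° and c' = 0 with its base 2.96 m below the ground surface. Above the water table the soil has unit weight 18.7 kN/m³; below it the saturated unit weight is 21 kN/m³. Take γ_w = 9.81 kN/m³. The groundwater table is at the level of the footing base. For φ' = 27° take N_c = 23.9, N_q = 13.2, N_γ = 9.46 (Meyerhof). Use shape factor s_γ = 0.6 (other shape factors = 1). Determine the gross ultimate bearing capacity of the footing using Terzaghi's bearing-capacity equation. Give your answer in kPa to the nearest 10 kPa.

q_ult ≈ 800 kPa

Overburden at base level: q = 18.7 × 2.96 = 55.352 kPa.
Below the base the soil is submerged, so the ½γBN_γ term uses γ' = 21 − 9.81 = 11.19 kN/m³.
Surcharge term q·N_q = 55.352 × 13.2 = 730.65 kPa; self-weight term 0.5·γ·B·N_γ·s_γ = 0.5 × 11.19 × 2.11 × 9.46 × 0.6 = 67.008 kPa.
q_ult = 730.65 + 67.008 = 797.65 kPa.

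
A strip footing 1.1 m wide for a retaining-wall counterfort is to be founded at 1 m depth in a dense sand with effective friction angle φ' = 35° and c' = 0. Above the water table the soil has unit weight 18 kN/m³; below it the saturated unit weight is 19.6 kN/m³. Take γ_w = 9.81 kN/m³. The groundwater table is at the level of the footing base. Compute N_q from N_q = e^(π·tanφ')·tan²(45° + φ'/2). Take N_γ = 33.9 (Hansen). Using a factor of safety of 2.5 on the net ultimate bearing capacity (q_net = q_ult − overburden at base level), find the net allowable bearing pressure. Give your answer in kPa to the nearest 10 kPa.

N_q = e^(π·tan35°)·tan²(62.5°) = 33.3.
q = γ·D_f = 18 × 1 = 18 kPa.
For the ½γBN_γ term take γ' = 19.6 − 9.81 = 9.79 kN/m³ (soil below base is submerged).
q·N_q = 18 × 33.296 = 599.33 kPa
0.5·γ·B·N_γ = 0.5 × 9.79 × 1.1 × 33.9 = 182.53 kPa
q_ult = 599.33 + 182.53 = 781.86 kPa.
q_net = 781.86 − 18 = 763.86 kPa.
q_all(net) = 763.86 / 2.5 = 305.55 kPa.

q_all(net) ≈ 310 kPa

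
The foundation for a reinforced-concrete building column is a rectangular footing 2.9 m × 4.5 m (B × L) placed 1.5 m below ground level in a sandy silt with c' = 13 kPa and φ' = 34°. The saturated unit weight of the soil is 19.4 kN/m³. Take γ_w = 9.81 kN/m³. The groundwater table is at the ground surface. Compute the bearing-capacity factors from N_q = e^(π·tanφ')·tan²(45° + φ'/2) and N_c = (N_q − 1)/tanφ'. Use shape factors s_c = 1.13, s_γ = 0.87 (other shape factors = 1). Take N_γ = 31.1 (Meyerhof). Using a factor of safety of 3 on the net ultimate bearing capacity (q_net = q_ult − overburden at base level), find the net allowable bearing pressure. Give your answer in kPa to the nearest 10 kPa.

q_all(net) ≈ 470 kPa

N_q = e^(π·tan34°)·tan²(62°) = 29.44; N_c = (N_q − 1)/tanφ' = 42.16.
γ' = 19.4 − 9.81 = 9.59 kN/m³ (submerged throughout). q = 9.59 × 1.5 = 14.385 kPa; the same γ' applies in the ½γBN_γ term.
c·N_c·s_c = 13 × 42.164 × 1.13 = 619.39 kPa
q·N_q = 14.385 × 29.44 = 423.49 kPa
0.5·γ·B·N_γ·s_γ = 0.5 × 9.59 × 2.9 × 31.1 × 0.87 = 376.24 kPa
q_ult = 619.39 + 423.49 + 376.24 = 1419.1 kPa.
q_net = 1419.1 − 14.385 = 1404.7 kPa.
q_all(net) = 1404.7 / 3 = 468.24 kPa.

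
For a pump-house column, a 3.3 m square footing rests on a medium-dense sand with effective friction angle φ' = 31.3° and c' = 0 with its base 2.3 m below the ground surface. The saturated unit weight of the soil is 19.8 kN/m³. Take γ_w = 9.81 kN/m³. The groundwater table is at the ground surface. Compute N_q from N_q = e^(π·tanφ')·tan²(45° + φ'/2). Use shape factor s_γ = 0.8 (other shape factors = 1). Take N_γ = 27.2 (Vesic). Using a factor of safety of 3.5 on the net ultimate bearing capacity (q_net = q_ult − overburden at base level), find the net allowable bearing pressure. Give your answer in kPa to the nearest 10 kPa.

q_all(net) ≈ 240 kPa

N_q = e^(π·tan31.3°)·tan²(60.65°) = 21.36.
Water table at ground surface, so effective unit weight γ' = 19.8 − 9.81 = 9.99 kN/m³ is used throughout; overburden q = 9.99 × 2.3 = 22.977 kPa; the same γ' applies in the ½γBN_γ term.
Surcharge term q·N_q = 22.977 × 21.359 = 490.77 kPa; self-weight term 0.5·γ·B·N_γ·s_γ = 0.5 × 9.99 × 3.3 × 27.2 × 0.8 = 358.68 kPa.
q_ult = 490.77 + 358.68 = 849.45 kPa.
q_net = 849.45 − 22.977 = 826.47 kPa.
q_all(net) = 826.47 / 3.5 = 236.14 kPa.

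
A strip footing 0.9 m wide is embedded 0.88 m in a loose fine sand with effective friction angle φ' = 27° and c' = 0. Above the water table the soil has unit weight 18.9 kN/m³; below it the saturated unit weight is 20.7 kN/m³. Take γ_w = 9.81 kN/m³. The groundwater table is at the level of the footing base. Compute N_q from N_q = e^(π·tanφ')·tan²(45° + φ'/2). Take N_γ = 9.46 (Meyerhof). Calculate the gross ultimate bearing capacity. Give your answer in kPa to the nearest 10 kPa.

q_ult ≈ 270 kPa

tan27° = 0.5095, so N_q = e^(π×0.5095)·tan²(58.5°) = 4.957 × 2.663 = 13.2.
q = γ·D_f = 18.9 × 0.88 = 16.632 kPa.
For the ½γBN_γ term take γ' = 20.7 − 9.81 = 10.89 kN/m³ (soil below base is submerged).
q·N_q = 16.632 × 13.199 = 219.53 kPa
0.5·γ·B·N_γ = 0.5 × 10.89 × 0.9 × 9.46 = 46.359 kPa
q_ult = 219.53 + 46.359 = 265.89 kPa.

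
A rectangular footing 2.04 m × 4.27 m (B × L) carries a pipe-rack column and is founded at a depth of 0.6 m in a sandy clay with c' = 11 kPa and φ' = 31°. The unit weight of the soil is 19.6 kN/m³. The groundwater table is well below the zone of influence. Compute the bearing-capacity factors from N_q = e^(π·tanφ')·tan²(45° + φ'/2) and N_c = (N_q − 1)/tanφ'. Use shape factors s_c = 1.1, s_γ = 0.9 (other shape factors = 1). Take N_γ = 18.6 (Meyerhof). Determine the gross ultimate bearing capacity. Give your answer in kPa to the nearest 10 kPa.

q_ult ≈ 970 kPa

tan31° = 0.6009, so N_q = e^(π×0.6009)·tan²(60.5°) = 6.604 × 3.124 = 20.63.
N_c = (20.63 − 1)/tan31° = 32.67.
Overburden at base level: q = 19.6 × 0.6 = 11.76 kPa.
Cohesion term c·N_c·s_c = 11 × 32.671 × 1.1 = 395.32 kPa; surcharge term q·N_q = 11.76 × 20.631 = 242.62 kPa; self-weight term 0.5·γ·B·N_γ·s_γ = 0.5 × 19.6 × 2.04 × 18.6 × 0.9 = 334.67 kPa.
q_ult = 395.32 + 242.62 + 334.67 = 972.6 kPa.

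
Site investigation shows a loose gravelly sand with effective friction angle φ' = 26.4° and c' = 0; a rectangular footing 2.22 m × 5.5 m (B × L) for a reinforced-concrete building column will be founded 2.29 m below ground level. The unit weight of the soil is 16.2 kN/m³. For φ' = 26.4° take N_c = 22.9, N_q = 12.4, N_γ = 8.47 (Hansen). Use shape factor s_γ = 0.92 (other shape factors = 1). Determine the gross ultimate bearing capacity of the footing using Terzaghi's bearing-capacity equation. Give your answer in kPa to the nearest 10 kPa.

q_ult ≈ 600 kPa

Overburden at base level: q = 16.2 × 2.29 = 37.098 kPa.
Surcharge term q·N_q = 37.098 × 12.4 = 460.02 kPa; self-weight term 0.5·γ·B·N_γ·s_γ = 0.5 × 16.2 × 2.22 × 8.47 × 0.92 = 140.12 kPa.
q_ult = 460.02 + 140.12 = 600.14 kPa.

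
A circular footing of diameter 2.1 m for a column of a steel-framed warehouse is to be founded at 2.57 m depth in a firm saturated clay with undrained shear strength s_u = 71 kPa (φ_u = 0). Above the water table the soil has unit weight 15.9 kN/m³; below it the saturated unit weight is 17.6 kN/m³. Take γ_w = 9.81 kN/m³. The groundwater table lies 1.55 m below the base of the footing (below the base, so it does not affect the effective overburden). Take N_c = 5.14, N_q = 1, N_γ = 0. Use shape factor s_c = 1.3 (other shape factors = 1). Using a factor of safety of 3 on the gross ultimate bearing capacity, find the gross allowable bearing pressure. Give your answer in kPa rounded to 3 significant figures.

q_all ≈ 172 kPa

q = γ·D_f = 15.9 × 2.57 = 40.863 kPa.
c·N_c·s_c = 71 × 5.14 × 1.3 = 474.42 kPa
q·N_q = 40.863 × 1 = 40.863 kPa
q_ult = 474.42 + 40.863 = 515.29 kPa.
q_all = 515.29 / 3 = 171.76 kPa.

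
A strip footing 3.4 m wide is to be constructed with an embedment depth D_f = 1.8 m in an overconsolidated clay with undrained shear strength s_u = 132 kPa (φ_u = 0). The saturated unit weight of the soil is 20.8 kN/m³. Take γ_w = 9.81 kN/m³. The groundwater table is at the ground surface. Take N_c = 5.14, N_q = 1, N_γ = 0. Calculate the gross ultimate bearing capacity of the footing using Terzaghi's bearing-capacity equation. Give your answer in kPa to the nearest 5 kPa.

q_ult ≈ 700 kPa

With the water table at the surface the whole profile is submerged: γ' = 20.8 − 9.81 = 10.99 kN/m³, so q = γ'·D_f = 19.782 kPa.
q_ult = c·N_c + q·N_q
     = 132 × 5.14 + 19.782 × 1
     = 678.48 + 19.782 = 698.26 kPa.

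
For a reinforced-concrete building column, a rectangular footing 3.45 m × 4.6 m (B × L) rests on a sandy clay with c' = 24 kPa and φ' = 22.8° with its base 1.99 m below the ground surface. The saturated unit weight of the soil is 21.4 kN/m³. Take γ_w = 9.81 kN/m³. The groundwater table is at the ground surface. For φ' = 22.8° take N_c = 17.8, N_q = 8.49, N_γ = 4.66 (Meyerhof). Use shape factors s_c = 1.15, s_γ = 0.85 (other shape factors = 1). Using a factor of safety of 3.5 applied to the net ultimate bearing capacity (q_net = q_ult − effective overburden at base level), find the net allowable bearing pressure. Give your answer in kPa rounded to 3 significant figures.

q_all(net) ≈ 212 kPa

Water table at ground surface, so effective unit weight γ' = 21.4 − 9.81 = 11.59 kN/m³ is used throughout; overburden q = 11.59 × 1.99 = 23.064 kPa; the same γ' applies in the ½γBN_γ term.
Cohesion term c·N_c·s_c = 24 × 17.8 × 1.15 = 491.28 kPa; surcharge term q·N_q = 23.064 × 8.49 = 195.81 kPa; self-weight term 0.5·γ·B·N_γ·s_γ = 0.5 × 11.59 × 3.45 × 4.66 × 0.85 = 79.191 kPa.
q_ult = 491.28 + 195.81 + 79.191 = 766.29 kPa.
Net ultimate: q_net = 766.29 − 23.064 = 743.22 kPa.
q_all(net) = 743.22 / 3.5 = 212.35 kPa.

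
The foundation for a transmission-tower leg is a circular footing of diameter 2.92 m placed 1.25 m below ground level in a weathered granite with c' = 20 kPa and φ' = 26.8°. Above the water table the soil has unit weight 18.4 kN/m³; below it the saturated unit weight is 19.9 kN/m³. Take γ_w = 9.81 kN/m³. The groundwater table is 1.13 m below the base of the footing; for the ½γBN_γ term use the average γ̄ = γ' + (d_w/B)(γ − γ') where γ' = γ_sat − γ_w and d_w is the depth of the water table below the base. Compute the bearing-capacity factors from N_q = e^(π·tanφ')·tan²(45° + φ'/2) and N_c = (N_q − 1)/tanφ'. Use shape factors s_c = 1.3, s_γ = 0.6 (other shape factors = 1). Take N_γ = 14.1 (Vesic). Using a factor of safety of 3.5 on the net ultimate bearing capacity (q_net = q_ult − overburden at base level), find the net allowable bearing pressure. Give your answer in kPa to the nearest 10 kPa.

q_all(net) ≈ 300 kPa

N_q = e^(π·tan26.8°)·tan²(58.4°) = 12.92; N_c = (N_q − 1)/tanφ' = 23.59.
Overburden at base level: q = 18.4 × 1.25 = 23 kPa.
The water table is 1.13 m below the base (< B = 2.92 m), so the ½γBN_γ term uses γ̄ = γ' + (d_w/B)(γ − γ') = 10.09 + (1.13/2.92)(18.4 − 10.09) = 13.306 kN/m³.
Cohesion term c·N_c·s_c = 20 × 23.591 × 1.3 = 613.38 kPa; surcharge term q·N_q = 23 × 12.917 = 297.09 kPa; self-weight term 0.5·γ·B·N_γ·s_γ = 0.5 × 13.306 × 2.92 × 14.1 × 0.6 = 164.35 kPa.
q_ult = 613.38 + 297.09 + 164.35 = 1074.8 kPa.
q_net = 1074.8 − 23 = 1051.8 kPa.
q_all(net) = 1051.8 / 3.5 = 300.52 kPa.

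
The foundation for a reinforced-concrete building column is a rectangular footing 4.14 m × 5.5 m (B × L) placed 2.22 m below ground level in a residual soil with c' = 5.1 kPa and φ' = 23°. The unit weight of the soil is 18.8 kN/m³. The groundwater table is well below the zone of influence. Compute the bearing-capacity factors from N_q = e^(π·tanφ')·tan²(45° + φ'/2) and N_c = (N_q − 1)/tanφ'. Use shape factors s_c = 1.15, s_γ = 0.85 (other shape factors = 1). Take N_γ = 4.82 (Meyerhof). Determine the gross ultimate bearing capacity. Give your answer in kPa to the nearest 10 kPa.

tan23° = 0.4245, so N_q = e^(π×0.4245)·tan²(56.5°) = 3.794 × 2.283 = 8.66.
N_c = (8.66 − 1)/tan23° = 18.05.
Overburden at base level: q = 18.8 × 2.22 = 41.736 kPa.
Cohesion term c·N_c·s_c = 5.1 × 18.049 × 1.15 = 105.86 kPa; surcharge term q·N_q = 41.736 × 8.6612 = 361.48 kPa; self-weight term 0.5·γ·B·N_γ·s_γ = 0.5 × 18.8 × 4.14 × 4.82 × 0.85 = 159.44 kPa.
q_ult = 105.86 + 361.48 + 159.44 = 626.78 kPa.

q_ult ≈ 630 kPa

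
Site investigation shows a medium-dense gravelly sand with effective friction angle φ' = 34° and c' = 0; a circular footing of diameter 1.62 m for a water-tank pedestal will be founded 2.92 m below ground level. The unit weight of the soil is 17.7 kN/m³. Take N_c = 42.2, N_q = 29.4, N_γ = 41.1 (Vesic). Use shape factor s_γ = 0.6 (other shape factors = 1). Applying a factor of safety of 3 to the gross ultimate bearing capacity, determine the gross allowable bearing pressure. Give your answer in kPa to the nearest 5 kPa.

q = γ·D_f = 17.7 × 2.92 = 51.684 kPa.
q·N_q = 51.684 × 29.4 = 1519.5 kPa
0.5·γ·B·N_γ·s_γ = 0.5 × 17.7 × 1.62 × 41.1 × 0.6 = 353.55 kPa
q_ult = 1519.5 + 353.55 = 1873.1 kPa.
q_all = q_ult / FS = 1873.1 / 3 = 624.35 kPa.

q_all ≈ 625 kPa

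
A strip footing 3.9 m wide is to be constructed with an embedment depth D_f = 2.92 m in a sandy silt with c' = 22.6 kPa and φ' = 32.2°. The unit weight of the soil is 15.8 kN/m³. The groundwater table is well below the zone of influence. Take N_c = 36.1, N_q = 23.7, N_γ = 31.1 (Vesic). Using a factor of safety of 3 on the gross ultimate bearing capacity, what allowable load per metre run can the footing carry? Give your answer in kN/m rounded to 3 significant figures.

q = γ·D_f = 15.8 × 2.92 = 46.136 kPa.
c·N_c = 22.6 × 36.1 = 815.86 kPa
q·N_q = 46.136 × 23.7 = 1093.4 kPa
0.5·γ·B·N_γ = 0.5 × 15.8 × 3.9 × 31.1 = 958.19 kPa
q_ult = 815.86 + 1093.4 + 958.19 = 2867.5 kPa.
Gross allowable pressure q_all = 2867.5 / 3 = 955.82 kPa.
Allowable wall load = q_all × B = 955.82 × 3.9 = 3727.7 kN per metre run.

≈ 3730 kN/m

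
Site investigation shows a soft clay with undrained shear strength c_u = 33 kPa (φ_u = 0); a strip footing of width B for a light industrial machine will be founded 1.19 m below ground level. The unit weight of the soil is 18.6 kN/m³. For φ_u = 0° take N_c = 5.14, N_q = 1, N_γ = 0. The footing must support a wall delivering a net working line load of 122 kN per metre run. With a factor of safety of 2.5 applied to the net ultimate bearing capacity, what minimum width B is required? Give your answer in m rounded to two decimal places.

q = γ·D_f = 18.6 × 1.19 = 22.134 kPa.
c·N_c = 33 × 5.14 = 169.62 kPa
q·N_q = 22.134 × 1 = 22.134 kPa
q_ult = 169.62 + 22.134 = 191.75 kPa.
For φ = 0 the ½γBN_γ term vanishes, so q_ult is independent of B. q_net = 191.75 − 22.134 = 169.62 kPa; q_all(net) = 169.62/2.5 = 67.848 kPa.
Required width B = w / q_all(net) = 122 / 67.848 = 1.798 m.

B = 1.80 m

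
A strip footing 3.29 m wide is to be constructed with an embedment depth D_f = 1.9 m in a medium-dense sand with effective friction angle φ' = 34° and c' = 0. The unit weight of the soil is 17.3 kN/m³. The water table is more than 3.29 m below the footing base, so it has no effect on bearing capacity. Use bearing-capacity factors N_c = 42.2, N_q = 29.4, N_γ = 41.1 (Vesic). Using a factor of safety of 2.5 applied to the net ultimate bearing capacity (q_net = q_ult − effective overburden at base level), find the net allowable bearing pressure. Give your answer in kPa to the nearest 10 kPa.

Effective surcharge at the founding depth q = γ·D_f = 17.3 × 1.9 = 32.87 kPa.
q_ult = q·N_q + 0.5·γ·B·N_γ
     = 32.87 × 29.4 + 0.5 × 17.3 × 3.29 × 41.1
     = 966.38 + 1169.6 = 2136 kPa.
Net ultimate: q_net = 2136 − 32.87 = 2103.2 kPa.
q_all(net) = 2103.2 / 2.5 = 841.26 kPa.

q_all(net) ≈ 840 kPa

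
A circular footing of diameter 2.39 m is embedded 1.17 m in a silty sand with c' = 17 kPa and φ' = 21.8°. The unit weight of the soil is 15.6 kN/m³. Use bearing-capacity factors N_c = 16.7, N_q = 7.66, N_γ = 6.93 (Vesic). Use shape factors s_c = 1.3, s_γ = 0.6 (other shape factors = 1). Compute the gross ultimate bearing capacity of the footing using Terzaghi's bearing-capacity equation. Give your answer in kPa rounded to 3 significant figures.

Effective surcharge at the founding depth q = γ·D_f = 15.6 × 1.17 = 18.252 kPa.
q_ult = c·N_c·s_c + q·N_q + 0.5·γ·B·N_γ·s_γ
     = 17 × 16.7 × 1.3 + 18.252 × 7.66 + 0.5 × 15.6 × 2.39 × 6.93 × 0.6
     = 369.07 + 139.81 + 77.513 = 586.39 kPa.

q_ult ≈ 586 kPa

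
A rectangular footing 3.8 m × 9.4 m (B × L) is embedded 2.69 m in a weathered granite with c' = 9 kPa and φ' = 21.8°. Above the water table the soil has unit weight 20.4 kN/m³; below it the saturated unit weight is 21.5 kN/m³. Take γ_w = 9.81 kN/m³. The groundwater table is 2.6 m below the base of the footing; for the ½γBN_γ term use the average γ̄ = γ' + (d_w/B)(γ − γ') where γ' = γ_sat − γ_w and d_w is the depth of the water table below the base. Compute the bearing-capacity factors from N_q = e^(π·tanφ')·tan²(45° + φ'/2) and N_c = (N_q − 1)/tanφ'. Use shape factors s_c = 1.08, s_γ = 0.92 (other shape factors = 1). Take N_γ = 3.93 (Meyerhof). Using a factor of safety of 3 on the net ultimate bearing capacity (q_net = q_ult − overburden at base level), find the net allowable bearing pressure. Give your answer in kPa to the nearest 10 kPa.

q_all(net) ≈ 220 kPa

N_q = e^(π·tan21.8°)·tan²(55.9°) = 7.66; N_c = (N_q − 1)/tanφ' = 16.66.
q = γ·D_f = 20.4 × 2.69 = 54.876 kPa.
γ' = 11.69 kN/m³; averaging over the depth B below the base, γ̄ = γ' + (d_w/B)(γ − γ') = 17.649 kN/m³.
c·N_c·s_c = 9 × 16.662 × 1.08 = 161.95 kPa
q·N_q = 54.876 × 7.6642 = 420.58 kPa
0.5·γ·B·N_γ·s_γ = 0.5 × 17.649 × 3.8 × 3.93 × 0.92 = 121.25 kPa
q_ult = 161.95 + 420.58 + 121.25 = 703.78 kPa.
q_net = 703.78 − 54.876 = 648.9 kPa.
q_all(net) = 648.9 / 3 = 216.3 kPa.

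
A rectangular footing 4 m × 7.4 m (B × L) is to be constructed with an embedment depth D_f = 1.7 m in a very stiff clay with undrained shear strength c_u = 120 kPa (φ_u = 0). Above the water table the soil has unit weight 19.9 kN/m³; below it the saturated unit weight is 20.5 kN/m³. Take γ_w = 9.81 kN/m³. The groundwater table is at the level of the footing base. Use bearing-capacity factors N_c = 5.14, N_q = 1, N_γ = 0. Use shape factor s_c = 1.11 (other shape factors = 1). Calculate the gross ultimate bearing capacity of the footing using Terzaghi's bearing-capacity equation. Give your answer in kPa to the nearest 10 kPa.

q_ult ≈ 720 kPa

q = γ·D_f = 19.9 × 1.7 = 33.83 kPa.
c·N_c·s_c = 120 × 5.14 × 1.11 = 684.65 kPa
q·N_q = 33.83 × 1 = 33.83 kPa
q_ult = 684.65 + 33.83 = 718.48 kPa.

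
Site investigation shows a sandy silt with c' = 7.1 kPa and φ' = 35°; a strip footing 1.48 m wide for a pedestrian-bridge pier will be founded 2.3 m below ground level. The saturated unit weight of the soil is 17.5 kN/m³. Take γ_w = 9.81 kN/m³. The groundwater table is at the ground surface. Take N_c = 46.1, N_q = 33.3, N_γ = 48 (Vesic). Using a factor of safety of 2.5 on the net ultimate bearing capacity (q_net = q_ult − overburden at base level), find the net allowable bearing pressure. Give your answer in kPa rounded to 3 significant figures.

q_all(net) ≈ 469 kPa

With the water table at the surface the whole profile is submerged: γ' = 17.5 − 9.81 = 7.69 kN/m³, so q = γ'·D_f = 17.687 kPa; the same γ' applies in the ½γBN_γ term.
q_ult = c·N_c + q·N_q + 0.5·γ·B·N_γ
     = 7.1 × 46.1 + 17.687 × 33.3 + 0.5 × 7.69 × 1.48 × 48
     = 327.31 + 588.98 + 273.15 = 1189.4 kPa.
q_net = 1189.4 − 17.687 = 1171.7 kPa.
q_all(net) = 1171.7 / 2.5 = 468.7 kPa.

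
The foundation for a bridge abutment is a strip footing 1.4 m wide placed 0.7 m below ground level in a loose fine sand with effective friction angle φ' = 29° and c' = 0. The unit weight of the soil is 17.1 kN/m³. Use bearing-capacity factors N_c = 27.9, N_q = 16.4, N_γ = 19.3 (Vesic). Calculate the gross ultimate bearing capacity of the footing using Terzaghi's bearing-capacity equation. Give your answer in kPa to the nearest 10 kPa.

Effective surcharge at the founding depth q = γ·D_f = 17.1 × 0.7 = 11.97 kPa.
q_ult = q·N_q + 0.5·γ·B·N_γ
     = 11.97 × 16.4 + 0.5 × 17.1 × 1.4 × 19.3
     = 196.31 + 231.02 = 427.33 kPa.

q_ult ≈ 430 kPa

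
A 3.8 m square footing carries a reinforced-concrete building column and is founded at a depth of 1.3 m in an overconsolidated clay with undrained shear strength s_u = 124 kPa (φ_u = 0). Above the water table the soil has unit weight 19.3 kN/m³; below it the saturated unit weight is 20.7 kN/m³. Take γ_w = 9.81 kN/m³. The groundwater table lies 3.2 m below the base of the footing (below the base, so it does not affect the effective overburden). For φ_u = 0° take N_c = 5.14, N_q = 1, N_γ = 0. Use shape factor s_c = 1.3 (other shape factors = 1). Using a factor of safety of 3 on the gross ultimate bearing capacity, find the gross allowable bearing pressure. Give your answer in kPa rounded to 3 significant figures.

q_all ≈ 285 kPa

Effective surcharge at the founding depth q = γ·D_f = 19.3 × 1.3 = 25.09 kPa.
q_ult = c·N_c·s_c + q·N_q
     = 124 × 5.14 × 1.3 + 25.09 × 1
     = 828.57 + 25.09 = 853.66 kPa.
q_all = 853.66 / 3 = 284.55 kPa.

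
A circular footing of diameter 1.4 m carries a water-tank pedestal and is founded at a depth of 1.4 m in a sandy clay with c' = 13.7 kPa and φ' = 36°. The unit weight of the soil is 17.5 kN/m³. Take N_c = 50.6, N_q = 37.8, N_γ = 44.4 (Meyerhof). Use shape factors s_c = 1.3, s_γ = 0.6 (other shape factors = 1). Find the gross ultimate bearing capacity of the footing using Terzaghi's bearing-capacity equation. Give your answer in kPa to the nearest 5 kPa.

Effective surcharge at the founding depth q = γ·D_f = 17.5 × 1.4 = 24.5 kPa.
q_ult = c·N_c·s_c + q·N_q + 0.5·γ·B·N_γ·s_γ
     = 13.7 × 50.6 × 1.3 + 24.5 × 37.8 + 0.5 × 17.5 × 1.4 × 44.4 × 0.6
     = 901.19 + 926.1 + 326.34 = 2153.6 kPa.

q_ult ≈ 2155 kPa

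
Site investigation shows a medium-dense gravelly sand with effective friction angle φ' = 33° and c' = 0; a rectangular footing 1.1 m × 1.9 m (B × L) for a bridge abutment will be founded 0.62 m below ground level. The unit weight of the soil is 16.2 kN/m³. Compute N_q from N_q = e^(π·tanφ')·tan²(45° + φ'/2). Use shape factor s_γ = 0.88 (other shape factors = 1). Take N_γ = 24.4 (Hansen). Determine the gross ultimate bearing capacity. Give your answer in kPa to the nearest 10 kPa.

q_ult ≈ 450 kPa

tan33° = 0.6494, so N_q = e^(π×0.6494)·tan²(61.5°) = 7.692 × 3.392 = 26.09.
Overburden at base level: q = 16.2 × 0.62 = 10.044 kPa.
Surcharge term q·N_q = 10.044 × 26.092 = 262.07 kPa; self-weight term 0.5·γ·B·N_γ·s_γ = 0.5 × 16.2 × 1.1 × 24.4 × 0.88 = 191.32 kPa.
q_ult = 262.07 + 191.32 = 453.38 kPa.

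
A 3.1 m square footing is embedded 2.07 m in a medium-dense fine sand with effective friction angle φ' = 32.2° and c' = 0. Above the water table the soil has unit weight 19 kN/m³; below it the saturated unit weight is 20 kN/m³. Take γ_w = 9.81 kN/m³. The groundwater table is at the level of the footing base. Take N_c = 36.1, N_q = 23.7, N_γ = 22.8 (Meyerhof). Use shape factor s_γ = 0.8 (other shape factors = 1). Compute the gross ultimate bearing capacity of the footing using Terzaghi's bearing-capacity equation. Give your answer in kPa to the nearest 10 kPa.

q_ult ≈ 1220 kPa

Overburden at base level: q = 19 × 2.07 = 39.33 kPa.
Below the base the soil is submerged, so the ½γBN_γ term uses γ' = 20 − 9.81 = 10.19 kN/m³.
Surcharge term q·N_q = 39.33 × 23.7 = 932.12 kPa; self-weight term 0.5·γ·B·N_γ·s_γ = 0.5 × 10.19 × 3.1 × 22.8 × 0.8 = 288.09 kPa.
q_ult = 932.12 + 288.09 = 1220.2 kPa.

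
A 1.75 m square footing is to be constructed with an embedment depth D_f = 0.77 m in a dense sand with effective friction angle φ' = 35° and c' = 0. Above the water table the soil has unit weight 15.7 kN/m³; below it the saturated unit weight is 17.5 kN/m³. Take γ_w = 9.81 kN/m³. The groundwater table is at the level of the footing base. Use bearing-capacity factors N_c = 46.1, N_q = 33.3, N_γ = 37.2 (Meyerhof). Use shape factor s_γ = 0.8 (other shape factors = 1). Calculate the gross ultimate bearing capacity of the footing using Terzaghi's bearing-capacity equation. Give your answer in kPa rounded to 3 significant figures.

Effective surcharge at the founding depth q = γ·D_f = 15.7 × 0.77 = 12.089 kPa.
The water table coincides with the base, so in the self-weight term γ → γ' = 7.69 kN/m³.
q_ult = q·N_q + 0.5·γ·B·N_γ·s_γ
     = 12.089 × 33.3 + 0.5 × 7.69 × 1.75 × 37.2 × 0.8
     = 402.56 + 200.25 = 602.81 kPa.

q_ult ≈ 603 kPa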